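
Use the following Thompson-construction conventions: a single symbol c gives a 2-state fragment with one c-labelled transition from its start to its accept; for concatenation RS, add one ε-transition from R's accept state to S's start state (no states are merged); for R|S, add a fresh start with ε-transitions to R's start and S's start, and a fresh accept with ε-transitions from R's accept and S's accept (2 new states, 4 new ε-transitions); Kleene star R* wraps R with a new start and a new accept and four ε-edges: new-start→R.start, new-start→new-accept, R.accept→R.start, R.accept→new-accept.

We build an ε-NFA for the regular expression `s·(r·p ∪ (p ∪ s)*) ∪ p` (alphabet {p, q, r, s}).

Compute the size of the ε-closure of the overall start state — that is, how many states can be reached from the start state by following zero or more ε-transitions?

3

Work bottom-up. For each fragment F, track |ε-closure(F.start)| and whether F's accept lies in that closure (i.e. whether F accepts ε). A single-symbol fragment has closure size 1 and does not accept ε.
  r·p : same as the first factor's closure: |ε-closure| = 1
  p ∪ s : new start ε-reaches every alternative's start; none of them accept ε, so the new accept is not reached: |ε-closure| = 1 + 1 + 1 = 3
  (p ∪ s)* : the star's fresh start ε-reaches both the body's start and the fresh accept: |ε-closure| = 2 + 3 = 5
  r·p ∪ (p ∪ s)* : new start ε-reaches every alternative's start; at least one alternative accepts ε, so the union's new accept is reached too: |ε-closure| = 1 + 1 + 5 + 1 = 8
  s·(r·p ∪ (p ∪ s)*) : same as the first factor's closure: |ε-closure| = 1
  s·(r·p ∪ (p ∪ s)*) ∪ p : new start ε-reaches every alternative's start; none of them accept ε, so the new accept is not reached: |ε-closure| = 1 + 1 + 1 = 3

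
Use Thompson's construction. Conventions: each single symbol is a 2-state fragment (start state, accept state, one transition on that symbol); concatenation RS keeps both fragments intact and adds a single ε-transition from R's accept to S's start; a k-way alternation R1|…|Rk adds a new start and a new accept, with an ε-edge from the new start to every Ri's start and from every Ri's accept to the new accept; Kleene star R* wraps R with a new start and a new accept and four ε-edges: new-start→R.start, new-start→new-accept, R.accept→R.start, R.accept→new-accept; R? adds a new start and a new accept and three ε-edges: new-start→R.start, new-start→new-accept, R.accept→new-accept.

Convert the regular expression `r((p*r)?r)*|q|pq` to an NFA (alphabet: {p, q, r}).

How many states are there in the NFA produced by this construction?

Bottom-up over the parse tree:
Each of the 7 symbol leaves contributes a 2-state fragment.
  p* = 4 states
  p*r = 6 states
  (p*r)? = 8 states
  (p*r)?r = 10 states
  ((p*r)?r)* = 12 states
  r((p*r)?r)* = 14 states
  pq = 4 states
  r((p*r)?r)*|q|pq = 22 states

22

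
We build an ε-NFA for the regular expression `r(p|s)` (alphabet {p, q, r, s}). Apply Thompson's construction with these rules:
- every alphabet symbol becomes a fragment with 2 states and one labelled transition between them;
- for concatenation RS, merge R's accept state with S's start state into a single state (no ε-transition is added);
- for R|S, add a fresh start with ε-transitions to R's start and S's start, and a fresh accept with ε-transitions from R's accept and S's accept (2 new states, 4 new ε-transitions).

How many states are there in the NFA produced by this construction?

7

Per subexpression:
Each of the 3 symbol leaves contributes a 2-state fragment.
  p|s = 6 states
  r(p|s) = 7 states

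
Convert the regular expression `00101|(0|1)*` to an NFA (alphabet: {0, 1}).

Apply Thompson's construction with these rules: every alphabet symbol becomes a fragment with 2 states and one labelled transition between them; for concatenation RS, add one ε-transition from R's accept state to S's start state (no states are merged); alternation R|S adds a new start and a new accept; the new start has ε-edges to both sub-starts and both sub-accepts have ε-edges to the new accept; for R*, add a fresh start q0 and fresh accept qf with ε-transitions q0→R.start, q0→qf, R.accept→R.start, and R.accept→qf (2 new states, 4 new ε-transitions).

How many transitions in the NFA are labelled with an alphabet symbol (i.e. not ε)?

Recursing over subexpressions:
Each of the 7 symbol leaves contributes exactly 1 symbol transition.
  00101 → 5 symbol transitions
  0|1 → 2 symbol transitions
  (0|1)* → 2 symbol transitions
  00101|(0|1)* → 7 symbol transitions

7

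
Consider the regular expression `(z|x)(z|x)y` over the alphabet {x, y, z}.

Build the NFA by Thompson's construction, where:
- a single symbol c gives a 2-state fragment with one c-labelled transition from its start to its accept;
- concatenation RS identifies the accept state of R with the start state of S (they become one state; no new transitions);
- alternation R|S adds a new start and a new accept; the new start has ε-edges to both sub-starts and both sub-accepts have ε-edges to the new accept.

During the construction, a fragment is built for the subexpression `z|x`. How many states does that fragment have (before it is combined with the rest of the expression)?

6

Fragment for `z|x`:
Each of the 2 symbol leaves contributes a 2-state fragment.
  z|x : 6 states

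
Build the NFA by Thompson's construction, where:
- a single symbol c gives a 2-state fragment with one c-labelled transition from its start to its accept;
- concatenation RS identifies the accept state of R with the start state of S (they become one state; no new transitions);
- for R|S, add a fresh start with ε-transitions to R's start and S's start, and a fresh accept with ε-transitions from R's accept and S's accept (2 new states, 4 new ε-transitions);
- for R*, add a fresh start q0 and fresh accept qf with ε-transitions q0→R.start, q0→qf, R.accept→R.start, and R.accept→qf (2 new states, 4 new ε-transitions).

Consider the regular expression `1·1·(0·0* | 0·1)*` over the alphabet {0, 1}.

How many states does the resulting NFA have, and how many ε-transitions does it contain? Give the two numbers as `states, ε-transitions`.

14, 12

Building bottom-up:
Each of the 6 symbol leaves contributes 2 states and 0 ε-transitions.
  0* — 4 states, 4 ε-transitions
  0·0* — 5 states, 4 ε-transitions
  0·1 — 3 states, 0 ε-transitions
  0·0* | 0·1 — 10 states, 8 ε-transitions
  (0·0* | 0·1)* — 12 states, 12 ε-transitions
  1·1·(0·0* | 0·1)* — 14 states, 12 ε-transitions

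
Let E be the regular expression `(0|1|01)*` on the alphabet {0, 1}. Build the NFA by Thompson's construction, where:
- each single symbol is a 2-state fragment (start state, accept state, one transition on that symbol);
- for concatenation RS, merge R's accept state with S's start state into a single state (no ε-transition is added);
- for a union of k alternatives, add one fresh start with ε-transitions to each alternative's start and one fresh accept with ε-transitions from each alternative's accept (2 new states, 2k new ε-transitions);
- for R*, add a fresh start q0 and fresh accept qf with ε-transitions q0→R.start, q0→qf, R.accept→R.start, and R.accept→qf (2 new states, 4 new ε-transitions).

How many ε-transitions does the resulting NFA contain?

10

Building bottom-up:
Each of the 4 symbol leaves contributes 0 ε-transitions.
  01 : 0 ε-transitions
  0|1|01 : 6 ε-transitions
  (0|1|01)* : 10 ε-transitions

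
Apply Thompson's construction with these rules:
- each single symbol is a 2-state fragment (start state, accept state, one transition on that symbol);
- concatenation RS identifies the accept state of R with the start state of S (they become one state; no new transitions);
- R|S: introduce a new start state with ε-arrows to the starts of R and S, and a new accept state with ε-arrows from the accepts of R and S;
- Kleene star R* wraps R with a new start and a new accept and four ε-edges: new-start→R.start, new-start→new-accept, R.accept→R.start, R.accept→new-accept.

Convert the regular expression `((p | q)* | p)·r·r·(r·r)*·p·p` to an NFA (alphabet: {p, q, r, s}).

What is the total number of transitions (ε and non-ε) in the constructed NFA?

25

By structural recursion:
Each of the 9 symbol leaves contributes 1 transition (1 symbol, 0 ε).
  p | q → 6 transitions (2 symbol, 4 ε)
  (p | q)* → 10 transitions (2 symbol, 8 ε)
  (p | q)* | p → 15 transitions (3 symbol, 12 ε)
  r·r → 2 transitions (2 symbol, 0 ε)
  (r·r)* → 6 transitions (2 symbol, 4 ε)
  ((p | q)* | p)·r·r·(r·r)*·p·p → 25 transitions (9 symbol, 16 ε)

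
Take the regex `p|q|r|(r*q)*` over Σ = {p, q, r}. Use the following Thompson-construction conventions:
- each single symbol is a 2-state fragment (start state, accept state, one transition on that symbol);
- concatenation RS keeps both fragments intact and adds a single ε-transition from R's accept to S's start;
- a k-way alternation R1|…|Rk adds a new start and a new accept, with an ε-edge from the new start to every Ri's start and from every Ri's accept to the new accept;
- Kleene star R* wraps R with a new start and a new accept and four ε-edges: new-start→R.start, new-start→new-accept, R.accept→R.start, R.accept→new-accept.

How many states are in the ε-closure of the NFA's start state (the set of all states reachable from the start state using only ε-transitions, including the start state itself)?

Let C(F) = |ε-closure(F.start)| within fragment F, and note whether F accepts ε. Symbol fragments have C = 1 and do not accept ε. Then:
  r* → new start has ε-edges to the inner start and to the new accept, so C = 2 + 1 = 3
  r*q → C = 3 + 1 = 4 (closure spills across the concat boundary because the left factor accepts ε)
  (r*q)* → C = 1 (new start) + 4 (body) + 1 (new accept) = 6
  p|q|r|(r*q)* → C = 1 (new start) + (1 + 1 + 1 + 6) + 1 (new accept, since some branch ε-reaches its own accept) = 11

11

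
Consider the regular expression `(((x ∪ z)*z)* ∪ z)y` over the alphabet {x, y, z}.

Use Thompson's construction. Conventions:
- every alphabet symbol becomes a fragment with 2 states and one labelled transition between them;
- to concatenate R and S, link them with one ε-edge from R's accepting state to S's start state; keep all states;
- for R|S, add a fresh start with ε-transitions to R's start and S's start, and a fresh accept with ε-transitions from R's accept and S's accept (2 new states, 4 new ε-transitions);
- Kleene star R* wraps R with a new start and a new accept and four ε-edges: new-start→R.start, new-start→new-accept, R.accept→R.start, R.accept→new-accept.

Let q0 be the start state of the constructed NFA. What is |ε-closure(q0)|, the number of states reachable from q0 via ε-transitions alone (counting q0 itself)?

Compute the ε-closure size of each fragment's start state recursively; a symbol fragment's start has no outgoing ε-edge, so its closure is just itself (size 1).
  x ∪ z : C = 1 + 1 + 1 = 3 (the new accept is not ε-reachable since no branch accepts ε)
  (x ∪ z)* : C = 1 (new start) + 3 (body) + 1 (new accept) = 5
  (x ∪ z)*z : C = 5 + 1 = 6 (closure spills across the concat boundary because the left factor accepts ε)
  ((x ∪ z)*z)* : C = 1 (new start) + 6 (body) + 1 (new accept) = 8
  ((x ∪ z)*z)* ∪ z : new start ε-reaches every alternative's start; at least one alternative accepts ε, so the union's new accept is reached too: C = 1 + 8 + 1 + 1 = 11
  (((x ∪ z)*z)* ∪ z)y : C = 11 + 1 = 12 (closure spills across the concat boundary because the left factor accepts ε)

12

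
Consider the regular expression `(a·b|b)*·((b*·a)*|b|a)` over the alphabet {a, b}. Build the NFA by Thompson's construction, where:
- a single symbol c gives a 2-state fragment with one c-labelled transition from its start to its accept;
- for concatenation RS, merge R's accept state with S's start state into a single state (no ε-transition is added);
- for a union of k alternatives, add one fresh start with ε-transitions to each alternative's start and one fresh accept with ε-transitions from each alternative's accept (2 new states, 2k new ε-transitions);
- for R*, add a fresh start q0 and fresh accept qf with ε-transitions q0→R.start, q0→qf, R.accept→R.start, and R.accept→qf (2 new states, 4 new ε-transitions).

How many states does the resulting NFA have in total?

Recursing over subexpressions:
Each of the 7 symbol leaves contributes a 2-state fragment.
  a·b : 3 states
  a·b|b : 7 states
  (a·b|b)* : 9 states
  b* : 4 states
  b*·a : 5 states
  (b*·a)* : 7 states
  (b*·a)*|b|a : 13 states
  (a·b|b)*·((b*·a)*|b|a) : 21 states

21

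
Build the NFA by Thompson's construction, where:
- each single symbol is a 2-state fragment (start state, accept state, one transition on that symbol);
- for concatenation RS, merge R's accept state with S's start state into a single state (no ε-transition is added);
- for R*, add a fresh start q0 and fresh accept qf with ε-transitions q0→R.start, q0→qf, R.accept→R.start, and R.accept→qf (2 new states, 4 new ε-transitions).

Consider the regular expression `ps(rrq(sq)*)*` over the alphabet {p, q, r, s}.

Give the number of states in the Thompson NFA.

Recursing over subexpressions:
Each of the 7 symbol leaves contributes a 2-state fragment.
  sq → 3 states
  (sq)* → 5 states
  rrq(sq)* → 8 states
  (rrq(sq)*)* → 10 states
  ps(rrq(sq)*)* → 12 states

12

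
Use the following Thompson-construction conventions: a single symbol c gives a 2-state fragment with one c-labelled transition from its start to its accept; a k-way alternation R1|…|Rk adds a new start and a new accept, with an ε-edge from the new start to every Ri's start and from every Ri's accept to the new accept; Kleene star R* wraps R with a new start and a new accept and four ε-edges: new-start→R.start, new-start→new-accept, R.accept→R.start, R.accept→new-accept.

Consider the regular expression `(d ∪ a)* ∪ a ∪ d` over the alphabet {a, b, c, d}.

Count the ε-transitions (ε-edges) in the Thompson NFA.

By structural recursion:
Each of the 4 symbol leaves contributes 0 ε-transitions.
  d ∪ a = 4 ε-transitions
  (d ∪ a)* = 8 ε-transitions
  (d ∪ a)* ∪ a ∪ d = 14 ε-transitions

14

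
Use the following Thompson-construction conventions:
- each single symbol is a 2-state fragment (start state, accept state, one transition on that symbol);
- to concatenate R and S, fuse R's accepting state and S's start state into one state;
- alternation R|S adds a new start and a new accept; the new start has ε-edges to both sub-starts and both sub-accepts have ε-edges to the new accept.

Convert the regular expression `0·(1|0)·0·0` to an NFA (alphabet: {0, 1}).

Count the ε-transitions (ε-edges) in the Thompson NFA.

Recursing over subexpressions:
Each of the 5 symbol leaves contributes 0 ε-transitions.
  1|0 : 4 ε-transitions
  0·(1|0)·0·0 : 4 ε-transitions

4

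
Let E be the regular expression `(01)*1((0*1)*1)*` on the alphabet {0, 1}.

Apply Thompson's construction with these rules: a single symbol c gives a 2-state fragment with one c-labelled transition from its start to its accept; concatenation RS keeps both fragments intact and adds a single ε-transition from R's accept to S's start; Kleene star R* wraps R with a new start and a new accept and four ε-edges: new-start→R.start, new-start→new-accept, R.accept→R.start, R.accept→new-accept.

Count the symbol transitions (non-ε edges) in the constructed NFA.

6

Building bottom-up:
Each of the 6 symbol leaves contributes exactly 1 symbol transition.
  01 → 2 symbol transitions
  (01)* → 2 symbol transitions
  0* → 1 symbol transition
  0*1 → 2 symbol transitions
  (0*1)* → 2 symbol transitions
  (0*1)*1 → 3 symbol transitions
  ((0*1)*1)* → 3 symbol transitions
  (01)*1((0*1)*1)* → 6 symbol transitions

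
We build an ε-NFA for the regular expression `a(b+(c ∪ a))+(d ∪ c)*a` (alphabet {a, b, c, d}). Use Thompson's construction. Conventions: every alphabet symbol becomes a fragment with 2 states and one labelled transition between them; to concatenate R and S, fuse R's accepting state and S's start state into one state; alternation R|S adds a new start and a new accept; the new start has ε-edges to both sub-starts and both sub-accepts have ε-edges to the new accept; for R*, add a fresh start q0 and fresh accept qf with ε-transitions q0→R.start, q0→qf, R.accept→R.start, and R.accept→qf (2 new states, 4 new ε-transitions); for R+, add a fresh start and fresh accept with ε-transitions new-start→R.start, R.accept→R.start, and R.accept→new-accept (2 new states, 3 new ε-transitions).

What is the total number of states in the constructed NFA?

20

Per subexpression:
Each of the 7 symbol leaves contributes a 2-state fragment.
  b+ → 4 states
  c ∪ a → 6 states
  b+(c ∪ a) → 9 states
  (b+(c ∪ a))+ → 11 states
  d ∪ c → 6 states
  (d ∪ c)* → 8 states
  a(b+(c ∪ a))+(d ∪ c)*a → 20 states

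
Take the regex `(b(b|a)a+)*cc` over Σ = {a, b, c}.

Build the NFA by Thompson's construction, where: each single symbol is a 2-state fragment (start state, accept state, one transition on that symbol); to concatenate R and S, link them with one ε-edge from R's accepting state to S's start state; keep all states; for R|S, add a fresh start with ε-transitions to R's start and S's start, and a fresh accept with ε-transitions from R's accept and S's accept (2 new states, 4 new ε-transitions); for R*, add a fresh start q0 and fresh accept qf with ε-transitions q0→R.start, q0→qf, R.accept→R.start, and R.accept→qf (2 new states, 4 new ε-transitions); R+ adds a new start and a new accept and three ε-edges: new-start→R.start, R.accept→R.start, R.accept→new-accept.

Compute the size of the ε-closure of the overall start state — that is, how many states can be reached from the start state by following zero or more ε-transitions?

Let C(F) = |ε-closure(F.start)| within fragment F, and note whether F accepts ε. Symbol fragments have C = 1 and do not accept ε. Then:
  b|a → |closure| = 1 + 1 + 1 = 3 (the new accept is not ε-reachable since no branch accepts ε)
  a+ → |closure| = 1 + 1 = 2 (the body doesn't accept ε, so the new accept is not reached)
  b(b|a)a+ → same as the first factor's closure: |closure| = 1
  (b(b|a)a+)* → new start has ε-edges to the inner start and to the new accept, so |closure| = 2 + 1 = 3
  (b(b|a)a+)*cc → the left operand accepts ε, so the closure extends into the next operand (via the concat ε-link); |closure| = 3 + 1 = 4

4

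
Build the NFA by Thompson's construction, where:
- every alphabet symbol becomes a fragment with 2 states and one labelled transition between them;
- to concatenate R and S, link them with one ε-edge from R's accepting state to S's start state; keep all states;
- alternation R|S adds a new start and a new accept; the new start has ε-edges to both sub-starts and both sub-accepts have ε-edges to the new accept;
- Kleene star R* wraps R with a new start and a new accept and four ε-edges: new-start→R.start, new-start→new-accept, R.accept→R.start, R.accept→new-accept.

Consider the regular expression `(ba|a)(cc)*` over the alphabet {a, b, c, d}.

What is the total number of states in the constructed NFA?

14

Bottom-up over the parse tree:
Each of the 5 symbol leaves contributes a 2-state fragment.
  ba → 4 states
  ba|a → 8 states
  cc → 4 states
  (cc)* → 6 states
  (ba|a)(cc)* → 14 states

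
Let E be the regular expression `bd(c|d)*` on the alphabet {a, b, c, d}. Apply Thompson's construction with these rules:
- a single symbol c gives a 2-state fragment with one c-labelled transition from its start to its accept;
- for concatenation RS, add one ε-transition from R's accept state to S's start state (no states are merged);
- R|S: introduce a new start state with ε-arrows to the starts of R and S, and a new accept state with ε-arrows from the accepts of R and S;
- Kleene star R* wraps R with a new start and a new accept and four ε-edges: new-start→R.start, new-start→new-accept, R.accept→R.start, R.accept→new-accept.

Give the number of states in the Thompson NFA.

12

Per subexpression:
Each of the 4 symbol leaves contributes a 2-state fragment.
  c|d = 6 states
  (c|d)* = 8 states
  bd(c|d)* = 12 states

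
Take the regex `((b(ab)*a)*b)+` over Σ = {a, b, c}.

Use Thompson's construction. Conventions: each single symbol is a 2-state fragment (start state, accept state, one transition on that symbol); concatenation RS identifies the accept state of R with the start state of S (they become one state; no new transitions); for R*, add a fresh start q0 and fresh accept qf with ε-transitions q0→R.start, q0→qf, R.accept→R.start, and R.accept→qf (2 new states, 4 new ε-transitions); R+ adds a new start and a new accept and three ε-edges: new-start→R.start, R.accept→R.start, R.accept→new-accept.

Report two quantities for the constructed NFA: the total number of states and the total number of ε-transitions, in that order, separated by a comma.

12, 11

Building bottom-up:
Each of the 5 symbol leaves contributes 2 states and 0 ε-transitions.
  ab = 3 states, 0 ε-transitions
  (ab)* = 5 states, 4 ε-transitions
  b(ab)*a = 7 states, 4 ε-transitions
  (b(ab)*a)* = 9 states, 8 ε-transitions
  (b(ab)*a)*b = 10 states, 8 ε-transitions
  ((b(ab)*a)*b)+ = 12 states, 11 ε-transitions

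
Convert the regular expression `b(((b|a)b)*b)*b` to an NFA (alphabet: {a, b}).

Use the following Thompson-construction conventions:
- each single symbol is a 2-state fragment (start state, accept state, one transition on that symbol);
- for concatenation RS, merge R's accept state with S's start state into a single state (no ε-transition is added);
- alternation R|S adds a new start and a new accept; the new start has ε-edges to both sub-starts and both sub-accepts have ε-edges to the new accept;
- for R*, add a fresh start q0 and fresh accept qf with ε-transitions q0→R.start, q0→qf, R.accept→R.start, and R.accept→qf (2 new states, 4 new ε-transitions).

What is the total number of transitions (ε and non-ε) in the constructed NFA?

By structural recursion:
Each of the 6 symbol leaves contributes 1 transition (1 symbol, 0 ε).
  b|a — 6 transitions (2 symbol, 4 ε)
  (b|a)b — 7 transitions (3 symbol, 4 ε)
  ((b|a)b)* — 11 transitions (3 symbol, 8 ε)
  ((b|a)b)*b — 12 transitions (4 symbol, 8 ε)
  (((b|a)b)*b)* — 16 transitions (4 symbol, 12 ε)
  b(((b|a)b)*b)*b — 18 transitions (6 symbol, 12 ε)

18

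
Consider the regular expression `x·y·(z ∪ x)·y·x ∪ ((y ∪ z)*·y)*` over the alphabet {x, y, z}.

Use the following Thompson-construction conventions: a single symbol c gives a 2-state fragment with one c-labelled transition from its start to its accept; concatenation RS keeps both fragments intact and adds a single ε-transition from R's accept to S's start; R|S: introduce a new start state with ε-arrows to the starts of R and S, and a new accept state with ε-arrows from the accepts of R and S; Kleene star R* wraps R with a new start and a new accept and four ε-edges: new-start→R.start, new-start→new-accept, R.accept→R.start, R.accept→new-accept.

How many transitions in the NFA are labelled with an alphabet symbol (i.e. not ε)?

Recursing over subexpressions:
Each of the 9 symbol leaves contributes exactly 1 symbol transition.
  z ∪ x — 2 symbol transitions
  x·y·(z ∪ x)·y·x — 6 symbol transitions
  y ∪ z — 2 symbol transitions
  (y ∪ z)* — 2 symbol transitions
  (y ∪ z)*·y — 3 symbol transitions
  ((y ∪ z)*·y)* — 3 symbol transitions
  x·y·(z ∪ x)·y·x ∪ ((y ∪ z)*·y)* — 9 symbol transitions

9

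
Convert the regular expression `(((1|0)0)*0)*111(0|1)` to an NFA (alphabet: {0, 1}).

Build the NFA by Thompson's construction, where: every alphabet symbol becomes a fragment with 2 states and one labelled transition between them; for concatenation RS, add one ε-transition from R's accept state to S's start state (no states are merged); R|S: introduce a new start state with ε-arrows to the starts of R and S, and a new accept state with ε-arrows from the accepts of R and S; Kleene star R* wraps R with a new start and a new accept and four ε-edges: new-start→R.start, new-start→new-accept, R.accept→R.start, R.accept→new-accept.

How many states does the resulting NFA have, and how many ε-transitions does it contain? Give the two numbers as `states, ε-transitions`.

Building bottom-up:
Each of the 9 symbol leaves contributes 2 states and 0 ε-transitions.
  1|0 : 6 states, 4 ε-transitions
  (1|0)0 : 8 states, 5 ε-transitions
  ((1|0)0)* : 10 states, 9 ε-transitions
  ((1|0)0)*0 : 12 states, 10 ε-transitions
  (((1|0)0)*0)* : 14 states, 14 ε-transitions
  0|1 : 6 states, 4 ε-transitions
  (((1|0)0)*0)*111(0|1) : 26 states, 22 ε-transitions

26, 22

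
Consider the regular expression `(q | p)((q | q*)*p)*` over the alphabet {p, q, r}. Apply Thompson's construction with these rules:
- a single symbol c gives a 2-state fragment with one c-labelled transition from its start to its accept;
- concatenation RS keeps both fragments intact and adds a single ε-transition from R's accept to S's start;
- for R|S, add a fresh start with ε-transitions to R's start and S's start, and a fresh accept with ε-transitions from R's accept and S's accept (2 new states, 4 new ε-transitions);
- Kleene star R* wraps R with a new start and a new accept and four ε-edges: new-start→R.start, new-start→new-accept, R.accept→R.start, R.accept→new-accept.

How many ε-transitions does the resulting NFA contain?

22

By structural recursion:
Each of the 5 symbol leaves contributes 0 ε-transitions.
  q | p : 4 ε-transitions
  q* : 4 ε-transitions
  q | q* : 8 ε-transitions
  (q | q*)* : 12 ε-transitions
  (q | q*)*p : 13 ε-transitions
  ((q | q*)*p)* : 17 ε-transitions
  (q | p)((q | q*)*p)* : 22 ε-transitions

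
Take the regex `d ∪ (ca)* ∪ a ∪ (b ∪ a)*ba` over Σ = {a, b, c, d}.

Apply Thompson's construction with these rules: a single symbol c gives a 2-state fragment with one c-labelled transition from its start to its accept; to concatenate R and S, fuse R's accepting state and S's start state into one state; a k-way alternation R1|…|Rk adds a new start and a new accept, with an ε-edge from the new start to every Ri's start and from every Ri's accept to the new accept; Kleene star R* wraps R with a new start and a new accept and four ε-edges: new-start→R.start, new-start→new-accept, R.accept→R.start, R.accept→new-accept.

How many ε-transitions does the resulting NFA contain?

20

By structural recursion:
Each of the 8 symbol leaves contributes 0 ε-transitions.
  ca : 0 ε-transitions
  (ca)* : 4 ε-transitions
  b ∪ a : 4 ε-transitions
  (b ∪ a)* : 8 ε-transitions
  (b ∪ a)*ba : 8 ε-transitions
  d ∪ (ca)* ∪ a ∪ (b ∪ a)*ba : 20 ε-transitions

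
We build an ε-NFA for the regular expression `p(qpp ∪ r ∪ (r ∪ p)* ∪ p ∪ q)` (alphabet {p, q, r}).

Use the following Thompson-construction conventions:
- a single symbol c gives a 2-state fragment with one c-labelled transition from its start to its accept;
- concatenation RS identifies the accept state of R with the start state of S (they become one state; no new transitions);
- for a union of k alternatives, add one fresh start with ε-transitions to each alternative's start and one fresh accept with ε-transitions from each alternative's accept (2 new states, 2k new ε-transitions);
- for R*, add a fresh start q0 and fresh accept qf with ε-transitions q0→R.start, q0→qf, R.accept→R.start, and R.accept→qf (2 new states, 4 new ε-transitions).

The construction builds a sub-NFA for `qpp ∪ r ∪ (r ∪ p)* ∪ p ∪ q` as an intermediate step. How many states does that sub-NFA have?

Fragment for `qpp ∪ r ∪ (r ∪ p)* ∪ p ∪ q`:
Each of the 8 symbol leaves contributes a 2-state fragment.
  qpp → 4 states
  r ∪ p → 6 states
  (r ∪ p)* → 8 states
  qpp ∪ r ∪ (r ∪ p)* ∪ p ∪ q → 20 states

20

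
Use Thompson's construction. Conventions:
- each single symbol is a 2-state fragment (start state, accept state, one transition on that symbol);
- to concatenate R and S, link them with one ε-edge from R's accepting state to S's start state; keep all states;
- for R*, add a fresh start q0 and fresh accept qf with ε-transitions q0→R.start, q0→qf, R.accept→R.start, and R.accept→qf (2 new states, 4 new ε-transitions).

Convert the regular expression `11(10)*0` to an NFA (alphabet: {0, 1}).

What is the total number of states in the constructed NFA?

12

Bottom-up over the parse tree:
Each of the 5 symbol leaves contributes a 2-state fragment.
  10 : 4 states
  (10)* : 6 states
  11(10)*0 : 12 states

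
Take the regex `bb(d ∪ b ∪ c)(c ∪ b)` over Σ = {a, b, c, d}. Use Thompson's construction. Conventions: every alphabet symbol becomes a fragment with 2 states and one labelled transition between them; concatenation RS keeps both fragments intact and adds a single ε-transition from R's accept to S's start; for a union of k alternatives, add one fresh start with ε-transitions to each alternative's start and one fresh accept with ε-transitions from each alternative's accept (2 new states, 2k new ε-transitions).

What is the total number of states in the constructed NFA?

18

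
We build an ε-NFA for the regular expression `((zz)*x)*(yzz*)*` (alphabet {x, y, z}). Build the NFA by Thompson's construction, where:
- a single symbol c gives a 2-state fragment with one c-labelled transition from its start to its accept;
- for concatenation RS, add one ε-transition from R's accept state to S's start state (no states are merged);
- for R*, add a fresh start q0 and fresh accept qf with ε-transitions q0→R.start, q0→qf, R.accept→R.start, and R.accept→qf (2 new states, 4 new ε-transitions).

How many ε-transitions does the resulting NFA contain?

By structural recursion:
Each of the 6 symbol leaves contributes 0 ε-transitions.
  zz — 1 ε-transition
  (zz)* — 5 ε-transitions
  (zz)*x — 6 ε-transitions
  ((zz)*x)* — 10 ε-transitions
  z* — 4 ε-transitions
  yzz* — 6 ε-transitions
  (yzz*)* — 10 ε-transitions
  ((zz)*x)*(yzz*)* — 21 ε-transitions

21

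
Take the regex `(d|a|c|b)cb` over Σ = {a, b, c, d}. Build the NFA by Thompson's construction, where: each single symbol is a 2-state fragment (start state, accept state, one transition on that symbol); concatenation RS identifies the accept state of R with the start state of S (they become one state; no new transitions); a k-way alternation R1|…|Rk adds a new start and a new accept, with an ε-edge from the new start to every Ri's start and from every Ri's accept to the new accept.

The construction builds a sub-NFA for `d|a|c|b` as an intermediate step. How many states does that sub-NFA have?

Fragment for `d|a|c|b`:
Each of the 4 symbol leaves contributes a 2-state fragment.
  d|a|c|b = 10 states

10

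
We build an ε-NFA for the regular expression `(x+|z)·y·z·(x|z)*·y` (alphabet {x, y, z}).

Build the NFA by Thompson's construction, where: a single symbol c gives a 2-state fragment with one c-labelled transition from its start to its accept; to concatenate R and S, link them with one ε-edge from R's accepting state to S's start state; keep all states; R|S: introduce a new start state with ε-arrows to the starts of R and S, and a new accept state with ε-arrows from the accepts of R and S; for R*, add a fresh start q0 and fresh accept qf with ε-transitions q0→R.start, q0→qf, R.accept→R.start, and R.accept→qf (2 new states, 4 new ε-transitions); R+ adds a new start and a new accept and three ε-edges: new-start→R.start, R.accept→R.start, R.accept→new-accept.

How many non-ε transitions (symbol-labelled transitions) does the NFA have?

Recursing over subexpressions:
Each of the 7 symbol leaves contributes exactly 1 symbol transition.
  x+ → 1 symbol transition
  x+|z → 2 symbol transitions
  x|z → 2 symbol transitions
  (x|z)* → 2 symbol transitions
  (x+|z)·y·z·(x|z)*·y → 7 symbol transitions

7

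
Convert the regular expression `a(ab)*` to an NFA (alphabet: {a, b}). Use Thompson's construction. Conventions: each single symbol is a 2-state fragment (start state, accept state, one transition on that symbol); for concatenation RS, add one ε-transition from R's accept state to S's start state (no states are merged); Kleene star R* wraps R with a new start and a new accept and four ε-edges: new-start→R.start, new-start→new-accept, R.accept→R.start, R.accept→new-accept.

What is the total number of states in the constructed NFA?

By structural recursion:
Each of the 3 symbol leaves contributes a 2-state fragment.
  ab — 4 states
  (ab)* — 6 states
  a(ab)* — 8 states

8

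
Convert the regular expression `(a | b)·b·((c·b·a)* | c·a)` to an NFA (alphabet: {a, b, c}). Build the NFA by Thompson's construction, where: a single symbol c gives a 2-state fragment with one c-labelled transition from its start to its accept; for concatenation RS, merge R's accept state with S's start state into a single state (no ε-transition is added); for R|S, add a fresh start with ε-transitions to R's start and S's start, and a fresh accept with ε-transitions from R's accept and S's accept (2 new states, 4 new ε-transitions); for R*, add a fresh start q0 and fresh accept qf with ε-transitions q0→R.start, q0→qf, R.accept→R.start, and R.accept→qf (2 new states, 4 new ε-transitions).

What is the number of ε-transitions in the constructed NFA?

Per subexpression:
Each of the 8 symbol leaves contributes 0 ε-transitions.
  a | b → 4 ε-transitions
  c·b·a → 0 ε-transitions
  (c·b·a)* → 4 ε-transitions
  c·a → 0 ε-transitions
  (c·b·a)* | c·a → 8 ε-transitions
  (a | b)·b·((c·b·a)* | c·a) → 12 ε-transitions

12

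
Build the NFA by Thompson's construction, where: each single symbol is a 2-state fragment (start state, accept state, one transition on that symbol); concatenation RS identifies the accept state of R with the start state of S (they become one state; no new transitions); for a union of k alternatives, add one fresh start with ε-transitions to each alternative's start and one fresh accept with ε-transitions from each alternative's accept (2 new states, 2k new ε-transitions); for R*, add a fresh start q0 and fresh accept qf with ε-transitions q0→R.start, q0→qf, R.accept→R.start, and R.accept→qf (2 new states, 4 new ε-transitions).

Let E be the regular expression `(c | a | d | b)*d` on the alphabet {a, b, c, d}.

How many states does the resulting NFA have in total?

13

Recursing over subexpressions:
Each of the 5 symbol leaves contributes a 2-state fragment.
  c | a | d | b → 10 states
  (c | a | d | b)* → 12 states
  (c | a | d | b)*d → 13 states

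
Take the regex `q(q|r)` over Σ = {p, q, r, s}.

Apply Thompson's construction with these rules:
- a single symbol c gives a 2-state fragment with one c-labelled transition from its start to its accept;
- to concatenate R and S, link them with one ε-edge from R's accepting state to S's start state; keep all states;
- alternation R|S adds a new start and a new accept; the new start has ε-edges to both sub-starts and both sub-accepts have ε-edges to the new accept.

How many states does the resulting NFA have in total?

8

Bottom-up over the parse tree:
Each of the 3 symbol leaves contributes a 2-state fragment.
  q|r — 6 states
  q(q|r) — 8 states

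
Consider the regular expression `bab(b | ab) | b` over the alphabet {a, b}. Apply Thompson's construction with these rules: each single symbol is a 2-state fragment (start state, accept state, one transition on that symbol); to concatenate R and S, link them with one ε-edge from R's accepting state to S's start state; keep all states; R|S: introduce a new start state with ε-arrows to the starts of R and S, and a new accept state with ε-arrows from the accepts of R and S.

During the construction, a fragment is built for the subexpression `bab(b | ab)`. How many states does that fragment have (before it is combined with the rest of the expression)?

14

Fragment for `bab(b | ab)`:
Each of the 6 symbol leaves contributes a 2-state fragment.
  ab = 4 states
  b | ab = 8 states
  bab(b | ab) = 14 states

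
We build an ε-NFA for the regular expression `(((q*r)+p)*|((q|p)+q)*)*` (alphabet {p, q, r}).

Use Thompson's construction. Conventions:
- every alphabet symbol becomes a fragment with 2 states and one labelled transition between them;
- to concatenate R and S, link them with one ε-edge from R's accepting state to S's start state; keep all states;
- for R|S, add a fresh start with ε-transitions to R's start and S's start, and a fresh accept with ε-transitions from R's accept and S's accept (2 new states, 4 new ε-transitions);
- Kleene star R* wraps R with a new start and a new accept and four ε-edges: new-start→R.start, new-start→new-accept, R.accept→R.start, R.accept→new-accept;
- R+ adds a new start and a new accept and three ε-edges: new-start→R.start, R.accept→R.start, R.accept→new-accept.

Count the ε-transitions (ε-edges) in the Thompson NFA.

By structural recursion:
Each of the 6 symbol leaves contributes 0 ε-transitions.
  q* — 4 ε-transitions
  q*r — 5 ε-transitions
  (q*r)+ — 8 ε-transitions
  (q*r)+p — 9 ε-transitions
  ((q*r)+p)* — 13 ε-transitions
  q|p — 4 ε-transitions
  (q|p)+ — 7 ε-transitions
  (q|p)+q — 8 ε-transitions
  ((q|p)+q)* — 12 ε-transitions
  ((q*r)+p)*|((q|p)+q)* — 29 ε-transitions
  (((q*r)+p)*|((q|p)+q)*)* — 33 ε-transitions

33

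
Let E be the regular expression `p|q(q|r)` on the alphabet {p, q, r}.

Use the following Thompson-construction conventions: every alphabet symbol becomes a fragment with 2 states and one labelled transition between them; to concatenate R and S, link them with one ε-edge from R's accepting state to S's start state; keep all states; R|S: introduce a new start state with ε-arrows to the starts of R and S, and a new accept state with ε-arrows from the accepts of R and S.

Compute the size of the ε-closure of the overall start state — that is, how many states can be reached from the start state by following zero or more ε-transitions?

3

Compute the ε-closure size of each fragment's start state recursively; a symbol fragment's start has no outgoing ε-edge, so its closure is just itself (size 1).
  q|r : new start ε-reaches every alternative's start; none of them accept ε, so the new accept is not reached: C = 1 + 1 + 1 = 3
  q(q|r) : C equals the left operand's closure size = 1 (its accept is not ε-reachable, so the closure stops there)
  p|q(q|r) : C = 1 + 1 + 1 = 3 (the new accept is not ε-reachable since no branch accepts ε)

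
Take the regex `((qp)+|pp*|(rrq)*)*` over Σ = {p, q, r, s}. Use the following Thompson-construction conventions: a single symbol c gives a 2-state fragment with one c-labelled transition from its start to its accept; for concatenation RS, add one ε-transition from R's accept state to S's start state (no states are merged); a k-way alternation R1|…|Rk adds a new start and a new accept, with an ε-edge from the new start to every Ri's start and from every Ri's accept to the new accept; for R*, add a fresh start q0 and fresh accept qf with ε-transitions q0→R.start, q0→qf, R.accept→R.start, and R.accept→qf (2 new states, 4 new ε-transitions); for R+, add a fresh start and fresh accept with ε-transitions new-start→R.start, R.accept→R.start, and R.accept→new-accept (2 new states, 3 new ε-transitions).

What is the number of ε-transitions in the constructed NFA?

By structural recursion:
Each of the 7 symbol leaves contributes 0 ε-transitions.
  qp = 1 ε-transition
  (qp)+ = 4 ε-transitions
  p* = 4 ε-transitions
  pp* = 5 ε-transitions
  rrq = 2 ε-transitions
  (rrq)* = 6 ε-transitions
  (qp)+|pp*|(rrq)* = 21 ε-transitions
  ((qp)+|pp*|(rrq)*)* = 25 ε-transitions

25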